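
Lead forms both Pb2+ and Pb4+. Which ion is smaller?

Pb4+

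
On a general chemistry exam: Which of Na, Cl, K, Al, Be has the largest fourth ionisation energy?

After 3 electrons have been removed, what remains? Na³⁺ is already 2 electrons into the core; Cl³⁺ still has 4 valence electrons; K³⁺ is already 2 electrons into the core; Al³⁺ is the bare [Ne] core; Be³⁺ is already 1 electron into the core.
Breaking into a closed-shell core is much more expensive than removing a leftover valence electron — K, Na, Al and Be have the largest IE_4 here.
Tabulated IE_4 (kJ/mol): Na 9543, Cl 5159, K 5877, Al 11577, Be 21007.
Overall IE_4 order: Cl < K < Na < Al < Be.

Be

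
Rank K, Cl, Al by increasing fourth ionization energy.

Consider each +3 ion: K³⁺ is already 2 electrons into the core; Cl³⁺ still has 4 valence electrons; Al³⁺ is the bare [Ne] core.
Core electrons are held far more tightly than valence electrons, so K and Al top the IE_4 order.
Tabulated IE_4 (kJ/mol): K 5877, Cl 5159, Al 11577.
Putting it together, IE_4: Cl < K < Al.

Cl < K < Al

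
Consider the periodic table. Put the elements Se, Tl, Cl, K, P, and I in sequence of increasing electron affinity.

Tl < K < P < Se < I < Cl

P is in period 3, group 15; Cl is in period 3, group 17; K is in period 4, group 1; Se is in period 4, group 16; I is in period 5, group 17; Tl is in period 6, group 13.
Atoms with high Z_eff and room in the valence shell (especially the halogens) have the most exothermic electron affinities.
These span different periods and groups, so the two trends combine.
K > Tl: the two effects oppose for this pair; the down-group effect wins (48 vs 19 kJ/mol).
P > K: both effects reinforce here, so P is clearly the higher of the two.
Se > P: the two effects oppose for this pair; the across-period effect wins (195 vs 72 kJ/mol).
I > Se: period and group pull opposite ways; the across-period shift dominates (295 vs 195 kJ/mol).
Cl > I: they share group 17; the group trend gives Cl the larger value.
Approximate values (kJ/mol): P 72, Cl 349, K 48, Se 195, I 295, Tl 19.
So from lowest to highest: Tl < K < P < Se < I < Cl.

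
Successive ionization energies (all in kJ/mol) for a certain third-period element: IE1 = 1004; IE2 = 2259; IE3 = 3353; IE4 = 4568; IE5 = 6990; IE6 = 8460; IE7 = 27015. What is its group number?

Group 16

Look for the largest jump between consecutive ionization energies: IE7/IE6 ≈ 3.2, far larger than any earlier ratio.
That jump marks the point where a core electron is being removed. So the atom has 6 valence electrons.
A main-group element with 6 valence electrons is in group 16.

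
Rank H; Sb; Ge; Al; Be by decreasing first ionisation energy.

H > Be > Sb > Ge > Al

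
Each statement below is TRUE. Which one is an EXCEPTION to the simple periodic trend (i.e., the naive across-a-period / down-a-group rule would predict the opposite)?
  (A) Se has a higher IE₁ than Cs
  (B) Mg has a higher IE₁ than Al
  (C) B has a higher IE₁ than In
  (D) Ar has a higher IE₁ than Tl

(B)

The general trend: IE₁ increases across a period and decreases down a group.
(A) Se (period 4, group 16) vs Cs (period 6, group 1): the stated order agrees with the simple trend.
(B) Mg (period 3, group 2) vs Al (period 3, group 13): the stated order contradicts the simple trend.
(C) B (period 2, group 13) vs In (period 5, group 13): the stated order agrees with the simple trend.
(D) Ar (period 3, group 18) vs Tl (period 6, group 13): the stated order agrees with the simple trend.
The exception is (B): Al's single 3p electron is easier to remove than one from Mg's filled 3s².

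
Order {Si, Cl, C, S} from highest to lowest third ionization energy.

IE_3 is the cost of taking one more electron from the +2 cation: Si²⁺ still has 2 valence electrons; Cl²⁺ still has 5 valence electrons; C²⁺ still has 2 valence electrons; S²⁺ still has 4 valence electrons.
All are still removing valence electrons, so compare the +2 ions as you would atoms: IE_3 generally rises across a period (higher Z_eff) and falls down a group (larger shell), subject to the usual subshell exceptions.
Valence configurations: Si²⁺ [Ne]3s², Cl²⁺ [Ne]3s²3p³, C²⁺ [He]2s², S²⁺ [Ne]3s²3p².
Approximate IE_3 values (kJ/mol): Si 3232, Cl 3822, C 4620, S 3357.
Putting it together, IE_3: Si < S < Cl < C.

C > Cl > S > Si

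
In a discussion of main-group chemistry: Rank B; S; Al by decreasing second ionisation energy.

After 1 electron has been removed, what remains? B⁺ still has 2 valence electrons; S⁺ still has 5 valence electrons; Al⁺ still has 2 valence electrons.
All are still removing valence electrons, so compare the +1 ions as you would atoms: IE_2 generally rises across a period (higher Z_eff) and falls down a group (larger shell), subject to the usual subshell exceptions.
Valence configurations: B⁺ [He]2s², S⁺ [Ne]3s²3p³, Al⁺ [Ne]3s².
Tabulated IE_2 (kJ/mol): B 2427, S 2252, Al 1817.
Hence IE_2: Al < S < B.

B > S > Al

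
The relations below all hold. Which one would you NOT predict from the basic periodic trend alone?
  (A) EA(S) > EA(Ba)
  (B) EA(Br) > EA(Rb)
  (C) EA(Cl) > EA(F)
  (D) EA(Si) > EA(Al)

(C)

The general trend: electron affinity increases across a period and decreases down a group.
(A) S (period 3, group 16) vs Ba (period 6, group 2): the stated order agrees with the simple trend.
(B) Br (period 4, group 17) vs Rb (period 5, group 1): the stated order agrees with the simple trend.
(C) Cl (period 3, group 17) vs F (period 2, group 17): the stated order contradicts the simple trend.
(D) Si (period 3, group 14) vs Al (period 3, group 13): the stated order agrees with the simple trend.
The exception is (C): F's small 2p subshell makes the incoming electron feel strong e⁻–e⁻ repulsion, so Cl actually releases more energy on gaining an electron.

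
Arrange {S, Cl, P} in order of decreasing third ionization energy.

Cl > S > P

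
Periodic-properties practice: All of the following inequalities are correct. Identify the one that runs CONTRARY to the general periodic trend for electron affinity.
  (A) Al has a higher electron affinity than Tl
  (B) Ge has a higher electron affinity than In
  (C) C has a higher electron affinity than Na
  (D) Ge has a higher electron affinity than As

(D)

The general trend: electron affinity increases across a period and decreases down a group.
(A) Al (period 3, group 13) vs Tl (period 6, group 13): the stated order agrees with the simple trend.
(B) Ge (period 4, group 14) vs In (period 5, group 13): the stated order agrees with the simple trend.
(C) C (period 2, group 14) vs Na (period 3, group 1): the stated order agrees with the simple trend.
(D) Ge (period 4, group 14) vs As (period 4, group 15): the stated order contradicts the simple trend.
The exception is (D): adding an electron to As's half-filled 4p³ is unfavourable, so Ge (4p²) has the more exothermic EA.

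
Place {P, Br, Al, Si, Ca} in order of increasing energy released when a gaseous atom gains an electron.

EA tends to increase across a period and decrease down a group, though the pattern is less regular than for IE or radius.
Here both period and group differ, so the two effects have to be weighed against each other.
Al > Ca: both effects reinforce here, so Al is clearly the higher of the two.
P > Al: both are in period 3; the period trend gives P the larger value.
Si > P: this pair runs against the simple trend — see the exception note.
Br > Si: period and group pull opposite ways; the across-period shift dominates (325 vs 134 kJ/mol).
Note the exception: Si has a higher electron affinity than P, contrary to the simple trend — adding an electron to P's half-filled 3p³ is unfavourable, so Si (3p²) has the more exothermic EA.
Tabulated electron affinity (kJ/mol): Al 42, Si 134, P 72, Ca 2, Br 325.
So from lowest to highest: Ca < Al < P < Si < Br.

Ca < Al < P < Si < Br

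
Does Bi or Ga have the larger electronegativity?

Bi

Ga is in period 4, group 13; Bi is in period 6, group 15.
Smaller atoms with higher effective nuclear charge are more electronegative.
Here both period and group differ, so the two effects have to be weighed against each other.
Bi > Ga: the two effects oppose for this pair; the across-period effect wins (2.02 vs 1.81).
Tabulated electronegativity (Pauling): Ga 1.81, Bi 2.02.
So Bi has the larger electronegativity (Bi > Ga).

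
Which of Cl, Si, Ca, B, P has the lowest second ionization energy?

Ca

IE_2 is the cost of taking one more electron from the +1 cation: Cl⁺ still has 6 valence electrons; Si⁺ still has 3 valence electrons; Ca⁺ still has 1 valence electron; B⁺ still has 2 valence electrons; P⁺ still has 4 valence electrons.
All are still removing valence electrons, so compare the +1 ions as you would atoms: IE_2 generally rises across a period (higher Z_eff) and falls down a group (larger shell), subject to the usual subshell exceptions.
Valence configurations: Cl⁺ [Ne]3s²3p⁴, Si⁺ [Ne]3s²3p¹, Ca⁺ [Ar]4s¹, B⁺ [He]2s², P⁺ [Ne]3s²3p².
Approximate IE_2 values (kJ/mol): Cl 2298, Si 1577, Ca 1145, B 2427, P 1907.
So the second ionization energies run Ca < Si < P < Cl < B.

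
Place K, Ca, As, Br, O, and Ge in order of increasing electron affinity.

Ca, K, As, Ge, O, Br

O is in period 2, group 16; K is in period 4, group 1; Ca is in period 4, group 2; Ge is in period 4, group 14; As is in period 4, group 15; Br is in period 4, group 17.
Adding an electron releases more energy for atoms nearer the top right (short of the noble gases).
Here both period and group differ, so the two effects have to be weighed against each other.
K > Ca: this pair runs against the simple trend — see the exception note.
As > K: As lies to the right of K in period 4, so the across-period effect alone puts As higher.
Ge > As: this pair runs against the simple trend — see the exception note.
O > Ge: both effects reinforce here, so O is clearly the higher of the two.
Br > O: the two effects oppose for this pair; the across-period effect wins (325 vs 141 kJ/mol).
Note the exception: K has a higher electron affinity than Ca, contrary to the simple trend — adding an electron to Ca (ns²) has to open a new, higher-energy np subshell, which is unfavourable.
Note the exception: Ge has a higher electron affinity than As, contrary to the simple trend — adding an electron to As's half-filled 4p³ is unfavourable, so Ge (4p²) has the more exothermic EA.
Tabulated electron affinity (kJ/mol): O 141, K 48, Ca 2, Ge 119, As 78, Br 325.
So from lowest to highest: Ca < K < As < Ge < O < Br.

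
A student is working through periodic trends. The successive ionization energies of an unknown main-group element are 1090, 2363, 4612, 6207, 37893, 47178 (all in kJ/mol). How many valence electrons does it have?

4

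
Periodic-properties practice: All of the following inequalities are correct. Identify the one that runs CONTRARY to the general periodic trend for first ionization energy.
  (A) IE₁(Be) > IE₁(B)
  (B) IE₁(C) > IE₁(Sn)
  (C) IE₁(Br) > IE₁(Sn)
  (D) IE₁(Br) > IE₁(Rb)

(A)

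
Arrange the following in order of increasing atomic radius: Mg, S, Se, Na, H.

H is in period 1, group 1; Na is in period 3, group 1; Mg is in period 3, group 2; S is in period 3, group 16; Se is in period 4, group 16.
Across a period the added protons contract the valence shell; down a group each new principal shell makes the atom larger.
Neither a single period nor a single group — weigh both effects.
S > H: the two effects oppose for this pair; the down-group effect wins (103 vs 32 pm).
Se > S: they share group 16; the group trend gives Se the larger value.
Mg > Se: the two effects oppose for this pair; the across-period effect wins (139 vs 116 pm).
Na > Mg: both are in period 3; the period trend gives Na the larger value.
For reference (pm): H 32, Na 155, Mg 139, S 103, Se 116.
So from smallest to largest: H < S < Se < Mg < Na.

H < S < Se < Mg < Na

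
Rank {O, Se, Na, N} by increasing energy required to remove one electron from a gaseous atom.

Na, Se, O, N

IE₁ increases left→right with effective nuclear charge and decreases top→bottom as the valence shell moves farther out.
Here both period and group differ, so the two effects have to be weighed against each other.
Se > Na: period and group pull opposite ways; the across-period shift dominates (941 vs 496 kJ/mol).
O > Se: O sits above Se in group 16, so the down-group effect alone puts O higher.
N > O: this pair runs against the simple trend — see the exception note.
Note the exception: N has a higher first ionization energy than O, contrary to the simple trend — pairing an electron in O's 2p⁴ costs repulsion energy, so O ionizes more easily than half-filled N (2p³).
Tabulated first ionization energy (kJ/mol): N 1402, O 1314, Na 496, Se 941.
So from lowest to highest: Na < Se < O < N.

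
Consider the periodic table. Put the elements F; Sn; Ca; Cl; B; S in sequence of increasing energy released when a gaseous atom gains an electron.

Ca < B < Sn < S < F < Cl

B is in period 2, group 13; F is in period 2, group 17; S is in period 3, group 16; Cl is in period 3, group 17; Ca is in period 4, group 2; Sn is in period 5, group 14.
Atoms with high Z_eff and room in the valence shell (especially the halogens) have the most exothermic electron affinities.
Neither a single period nor a single group — weigh both effects.
B > Ca: relative to Ca, both the across-period and down-group shifts push B's electron affinity up.
Sn > B: period and group pull opposite ways; the across-period shift dominates (107 vs 27 kJ/mol).
S > Sn: both effects reinforce here, so S is clearly the higher of the two.
F > S: relative to S, both the across-period and down-group shifts push F's electron affinity up.
Cl > F: this pair runs against the simple trend — see the exception note.
Note the exception: Cl has a higher electron affinity than F, contrary to the simple trend — F's small 2p subshell makes the incoming electron feel strong e⁻–e⁻ repulsion, so Cl actually releases more energy on gaining an electron.
For reference (kJ/mol): B 27, F 328, S 200, Cl 349, Ca 2, Sn 107.
So from lowest to highest: Ca < B < Sn < S < F < Cl.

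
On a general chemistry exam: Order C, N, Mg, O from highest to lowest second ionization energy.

O, N, C, Mg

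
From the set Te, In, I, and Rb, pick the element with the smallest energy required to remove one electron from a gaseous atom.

Rb is in period 5, group 1; In is in period 5, group 13; Te is in period 5, group 16; I is in period 5, group 17.
IE₁ increases left→right with effective nuclear charge and decreases top→bottom as the valence shell moves farther out.
All lie in period 5, so first ionization energy increases left to right.
The smallest energy required to remove one electron from a gaseous atom among these belongs to Rb.

Rb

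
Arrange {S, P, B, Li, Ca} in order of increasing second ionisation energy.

Ca, P, S, B, Li

The second ionization energy removes an electron from the +1 ion. For each element: S⁺ still has 5 valence electrons; P⁺ still has 4 valence electrons; B⁺ still has 2 valence electrons; Li⁺ is the bare [He] core; Ca⁺ still has 1 valence electron.
Breaking into a closed-shell core is much more expensive than removing a leftover valence electron — Li has the largest IE_2 here.
Valence configurations: S⁺ [Ne]3s²3p³, P⁺ [Ne]3s²3p², B⁺ [He]2s², Ca⁺ [Ar]4s¹.
Tabulated IE_2 (kJ/mol): S 2252, P 1907, B 2427, Li 7298, Ca 1145.
So the second ionization energies run Ca < P < S < B < Li.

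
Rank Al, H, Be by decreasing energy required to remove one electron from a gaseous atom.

H > Be > Al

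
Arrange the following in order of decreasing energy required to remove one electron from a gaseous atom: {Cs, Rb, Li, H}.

H is in period 1, group 1; Li is in period 2, group 1; Rb is in period 5, group 1; Cs is in period 6, group 1.
Removing the outermost electron gets harder across a period and easier down a group.
All are in group 1, so first ionization energy increases up the group.
So from highest to lowest: H > Li > Rb > Cs.

H > Li > Rb > Cs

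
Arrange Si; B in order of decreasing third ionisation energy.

B > Si

IE_3 is the cost of taking one more electron from the +2 cation: Si²⁺ still has 2 valence electrons; B²⁺ still has 1 valence electron.
All are still removing valence electrons, so compare the +2 ions as you would atoms: IE_3 generally rises across a period (higher Z_eff) and falls down a group (larger shell), subject to the usual subshell exceptions.
Valence configurations: Si²⁺ [Ne]3s², B²⁺ [He]2s¹.
Approximate IE_3 values (kJ/mol): Si 3232, B 3660.
Putting it together, IE_3: Si < B.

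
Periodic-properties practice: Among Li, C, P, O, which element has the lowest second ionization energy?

P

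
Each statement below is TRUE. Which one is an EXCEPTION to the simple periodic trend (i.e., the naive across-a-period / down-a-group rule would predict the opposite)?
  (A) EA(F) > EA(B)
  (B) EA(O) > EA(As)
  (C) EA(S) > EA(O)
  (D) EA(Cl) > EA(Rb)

The general trend: electron affinity increases across a period and decreases down a group.
(A) F (period 2, group 17) vs B (period 2, group 13): the stated order agrees with the simple trend.
(B) O (period 2, group 16) vs As (period 4, group 15): the stated order agrees with the simple trend.
(C) S (period 3, group 16) vs O (period 2, group 16): the stated order contradicts the simple trend.
(D) Cl (period 3, group 17) vs Rb (period 5, group 1): the stated order agrees with the simple trend.
The exception is (C): the compact 2p subshell of O repels the added electron more than S's larger 3p does.

(C)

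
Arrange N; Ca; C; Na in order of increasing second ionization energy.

The second ionization energy removes an electron from the +1 ion. For each element: N⁺ still has 4 valence electrons; Ca⁺ still has 1 valence electron; C⁺ still has 3 valence electrons; Na⁺ is the bare [Ne] core.
Breaking into a closed-shell core is much more expensive than removing a leftover valence electron — Na has the largest IE_2 here.
Valence configurations: N⁺ [He]2s²2p², Ca⁺ [Ar]4s¹, C⁺ [He]2s²2p¹.
Tabulated IE_2 (kJ/mol): N 2856, Ca 1145, C 2353, Na 4562.
Overall IE_2 order: Ca < C < N < Na.

Ca < C < N < Na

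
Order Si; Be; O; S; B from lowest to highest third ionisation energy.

After 2 electrons have been removed, what remains? Si²⁺ still has 2 valence electrons; Be²⁺ is the bare [He] core; O²⁺ still has 4 valence electrons; S²⁺ still has 4 valence electrons; B²⁺ still has 1 valence electron.
Breaking into a closed-shell core is much more expensive than removing a leftover valence electron — Be has the largest IE_3 here.
Valence configurations: Si²⁺ [Ne]3s², O²⁺ [He]2s²2p², S²⁺ [Ne]3s²3p², B²⁺ [He]2s¹.
Tabulated IE_3 (kJ/mol): Si 3232, Be 14849, O 5300, S 3357, B 3660.
So the third ionization energies run Si < S < B < O < Be.

Si < S < B < O < Be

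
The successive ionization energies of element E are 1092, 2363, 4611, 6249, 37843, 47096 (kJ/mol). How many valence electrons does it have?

4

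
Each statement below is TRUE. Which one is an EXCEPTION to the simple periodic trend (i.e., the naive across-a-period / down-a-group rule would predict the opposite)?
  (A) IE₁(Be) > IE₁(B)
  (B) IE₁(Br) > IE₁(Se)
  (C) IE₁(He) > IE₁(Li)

(A)

The general trend: first ionization energy increases across a period and decreases down a group.
(A) Be (period 2, group 2) vs B (period 2, group 13): the stated order contradicts the simple trend.
(B) Br (period 4, group 17) vs Se (period 4, group 16): the stated order agrees with the simple trend.
(C) He (period 1, group 18) vs Li (period 2, group 1): the stated order agrees with the simple trend.
The exception is (A): removing B's lone 2p electron is easier than breaking Be's filled 2s².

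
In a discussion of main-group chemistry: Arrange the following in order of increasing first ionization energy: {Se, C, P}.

Se < P < C

C is in period 2, group 14; P is in period 3, group 15; Se is in period 4, group 16.
Removing the outermost electron gets harder across a period and easier down a group.
These sit on a diagonal, where the across-period and down-group effects partly cancel.
P > Se: period and group pull opposite ways; the down-group shift dominates (1012 vs 941 kJ/mol).
C > P: period and group pull opposite ways; the down-group shift dominates (1086 vs 1012 kJ/mol).
Tabulated first ionization energy (kJ/mol): C 1086, P 1012, Se 941.
So from lowest to highest: Se < P < C.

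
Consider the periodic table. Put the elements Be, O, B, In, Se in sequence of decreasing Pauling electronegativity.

O, Se, B, In, Be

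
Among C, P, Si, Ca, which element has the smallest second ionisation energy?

Ca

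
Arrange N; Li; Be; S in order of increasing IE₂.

IE_2 is the cost of taking one more electron from the +1 cation: N⁺ still has 4 valence electrons; Li⁺ is the bare [He] core; Be⁺ still has 1 valence electron; S⁺ still has 5 valence electrons.
Pulling an electron out of a noble-gas core costs far more than removing a remaining valence electron, so Li sits at the high end of IE_2.
Valence configurations: N⁺ [He]2s²2p², Be⁺ [He]2s¹, S⁺ [Ne]3s²3p³.
Approximate IE_2 values (kJ/mol): N 2856, Li 7298, Be 1757, S 2252.
Putting it together, IE_2: Be < S < N < Li.

Be, S, N, Li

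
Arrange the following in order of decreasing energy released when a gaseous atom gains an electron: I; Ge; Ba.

I > Ge > Ba

Ge is in period 4, group 14; I is in period 5, group 17; Ba is in period 6, group 2.
Adding an electron releases more energy for atoms nearer the top right (short of the noble gases).
These span different periods and groups, so the two trends combine.
Ge > Ba: both effects reinforce here, so Ge is clearly the higher of the two.
I > Ge: period and group pull opposite ways; the across-period shift dominates (295 vs 119 kJ/mol).
Tabulated electron affinity (kJ/mol): Ge 119, I 295, Ba 14.
So from highest to lowest: I > Ge > Ba.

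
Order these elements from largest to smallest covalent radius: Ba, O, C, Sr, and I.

C is in period 2, group 14; O is in period 2, group 16; Sr is in period 5, group 2; I is in period 5, group 17; Ba is in period 6, group 2.
Atomic radius shrinks across a period as nuclear charge pulls the same shell inward, and grows down a group as new shells are added.
These span different periods and groups, so the two trends combine.
C > O: both are in period 2; the period trend gives C the larger value.
I > C: period and group pull opposite ways; the down-group shift dominates (133 vs 75 pm).
Sr > I: Sr lies to the left of I in period 5, so the across-period effect alone puts Sr larger.
Ba > Sr: they share group 2; the group trend gives Ba the larger value.
For reference (pm): C 75, O 63, Sr 185, I 133, Ba 196.
So from largest to smallest: Ba > Sr > I > C > O.

Ba > Sr > I > C > O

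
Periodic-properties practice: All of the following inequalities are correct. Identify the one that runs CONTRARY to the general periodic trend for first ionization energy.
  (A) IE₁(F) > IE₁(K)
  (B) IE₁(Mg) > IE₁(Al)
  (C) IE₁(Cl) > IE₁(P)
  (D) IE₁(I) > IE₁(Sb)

(B)

The general trend: first ionization energy increases across a period and decreases down a group.
(A) F (period 2, group 17) vs K (period 4, group 1): the stated order agrees with the simple trend.
(B) Mg (period 3, group 2) vs Al (period 3, group 13): the stated order contradicts the simple trend.
(C) Cl (period 3, group 17) vs P (period 3, group 15): the stated order agrees with the simple trend.
(D) I (period 5, group 17) vs Sb (period 5, group 15): the stated order agrees with the simple trend.
The exception is (B): Al's single 3p electron is easier to remove than one from Mg's filled 3s².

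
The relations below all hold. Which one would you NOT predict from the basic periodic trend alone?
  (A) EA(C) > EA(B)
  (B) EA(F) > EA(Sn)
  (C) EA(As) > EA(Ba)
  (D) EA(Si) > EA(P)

(D)

The general trend: electron affinity increases across a period and decreases down a group.
(A) C (period 2, group 14) vs B (period 2, group 13): the stated order agrees with the simple trend.
(B) F (period 2, group 17) vs Sn (period 5, group 14): the stated order agrees with the simple trend.
(C) As (period 4, group 15) vs Ba (period 6, group 2): the stated order agrees with the simple trend.
(D) Si (period 3, group 14) vs P (period 3, group 15): the stated order contradicts the simple trend.
The exception is (D): adding an electron to P's half-filled 3p³ is unfavourable, so Si (3p²) has the more exothermic EA.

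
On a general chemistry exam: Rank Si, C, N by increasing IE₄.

After 3 electrons have been removed, what remains? Si³⁺ still has 1 valence electron; C³⁺ still has 1 valence electron; N³⁺ still has 2 valence electrons.
All are still removing valence electrons, so compare the +3 ions as you would atoms: IE_4 generally rises across a period (higher Z_eff) and falls down a group (larger shell), subject to the usual subshell exceptions.
Valence configurations: Si³⁺ [Ne]3s¹, C³⁺ [He]2s¹, N³⁺ [He]2s².
Tabulated IE_4 (kJ/mol): Si 4356, C 6223, N 7475.
Putting it together, IE_4: Si < C < N.

Si < C < N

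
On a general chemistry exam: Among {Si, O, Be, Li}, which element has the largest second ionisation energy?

The second ionization energy removes an electron from the +1 ion. For each element: Si⁺ still has 3 valence electrons; O⁺ still has 5 valence electrons; Be⁺ still has 1 valence electron; Li⁺ is the bare [He] core.
Pulling an electron out of a noble-gas core costs far more than removing a remaining valence electron, so Li sits at the high end of IE_2.
Valence configurations: Si⁺ [Ne]3s²3p¹, O⁺ [He]2s²2p³, Be⁺ [He]2s¹.
Approximate IE_2 values (kJ/mol): Si 1577, O 3388, Be 1757, Li 7298.
Overall IE_2 order: Si < Be < O < Li.

Li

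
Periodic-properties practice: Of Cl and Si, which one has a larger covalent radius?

Si is in period 3, group 14; Cl is in period 3, group 17.
Radius decreases left→right (rising Z_eff, same n) and increases top→bottom (higher n).
All lie in period 3, so atomic radius increases right to left.
So Si has the larger covalent radius (Si > Cl).

Si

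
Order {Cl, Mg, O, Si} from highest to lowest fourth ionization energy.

IE_4 is the cost of taking one more electron from the +3 cation: Cl³⁺ still has 4 valence electrons; Mg³⁺ is already 1 electron into the core; O³⁺ still has 3 valence electrons; Si³⁺ still has 1 valence electron.
Breaking into a closed-shell core is much more expensive than removing a leftover valence electron — Mg has the largest IE_4 here.
Valence configurations: Cl³⁺ [Ne]3s²3p², O³⁺ [He]2s²2p¹, Si³⁺ [Ne]3s¹.
Tabulated IE_4 (kJ/mol): Cl 5159, Mg 10543, O 7469, Si 4356.
Overall IE_4 order: Si < Cl < O < Mg.

Mg > O > Cl > Si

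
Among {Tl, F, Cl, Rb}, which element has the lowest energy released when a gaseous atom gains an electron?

F is in period 2, group 17; Cl is in period 3, group 17; Rb is in period 5, group 1; Tl is in period 6, group 13.
Adding an electron releases more energy for atoms nearer the top right (short of the noble gases).
These span different periods and groups, so the two trends combine.
Rb > Tl: period and group pull opposite ways; the down-group shift dominates (47 vs 19 kJ/mol).
F > Rb: relative to Rb, both the across-period and down-group shifts push F's electron affinity up.
Cl > F: this pair runs against the simple trend — see the exception note.
Note the exception: Cl has a higher electron affinity than F, contrary to the simple trend — F's small 2p subshell makes the incoming electron feel strong e⁻–e⁻ repulsion, so Cl actually releases more energy on gaining an electron.
Approximate values (kJ/mol): F 328, Cl 349, Rb 47, Tl 19.
The lowest energy released when a gaseous atom gains an electron among these belongs to Tl.

Tl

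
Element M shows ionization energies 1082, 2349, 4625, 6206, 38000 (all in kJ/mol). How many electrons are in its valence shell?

Look for the largest jump between consecutive ionization energies: IE5/IE4 ≈ 6.1, far larger than any earlier ratio.
That jump marks the point where a core electron is being removed. So the atom has 4 valence electrons.

4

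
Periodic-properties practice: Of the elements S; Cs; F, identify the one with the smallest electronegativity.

EN rises left→right (higher Z_eff, smaller atoms) and falls top→bottom (larger, more shielded atoms).
These span different periods and groups, so the two trends combine.
S > Cs: relative to Cs, both the across-period and down-group shifts push S's electronegativity up.
F > S: relative to S, both the across-period and down-group shifts push F's electronegativity up.
For reference (Pauling): F 3.98, S 2.58, Cs 0.79.
The smallest electronegativity among these belongs to Cs.

Cs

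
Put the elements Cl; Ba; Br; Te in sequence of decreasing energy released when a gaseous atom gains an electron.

Cl > Br > Te > Ba

Cl is in period 3, group 17; Br is in period 4, group 17; Te is in period 5, group 16; Ba is in period 6, group 2.
EA tends to increase across a period and decrease down a group, though the pattern is less regular than for IE or radius.
Neither a single period nor a single group — weigh both effects.
Te > Ba: relative to Ba, both the across-period and down-group shifts push Te's electron affinity up.
Br > Te: both effects reinforce here, so Br is clearly the higher of the two.
Cl > Br: Cl sits above Br in group 17, so the down-group effect alone puts Cl higher.
For reference (kJ/mol): Cl 349, Br 325, Te 190, Ba 14.
So from highest to lowest: Cl > Br > Te > Ba.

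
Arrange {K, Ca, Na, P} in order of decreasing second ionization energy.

Na > K > P > Ca

The second ionization energy removes an electron from the +1 ion. For each element: K⁺ is the bare [Ar] core; Ca⁺ still has 1 valence electron; Na⁺ is the bare [Ne] core; P⁺ still has 4 valence electrons.
Breaking into a closed-shell core is much more expensive than removing a leftover valence electron — K and Na have the largest IE_2 here.
Valence configurations: Ca⁺ [Ar]4s¹, P⁺ [Ne]3s²3p².
Approximate IE_2 values (kJ/mol): K 3052, Ca 1145, Na 4562, P 1907.
Putting it together, IE_2: Ca < P < K < Na.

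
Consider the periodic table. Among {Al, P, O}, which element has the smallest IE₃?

Al

After 2 electrons have been removed, what remains? Al²⁺ still has 1 valence electron; P²⁺ still has 3 valence electrons; O²⁺ still has 4 valence electrons.
All are still removing valence electrons, so compare the +2 ions as you would atoms: IE_3 generally rises across a period (higher Z_eff) and falls down a group (larger shell), subject to the usual subshell exceptions.
Valence configurations: Al²⁺ [Ne]3s¹, P²⁺ [Ne]3s²3p¹, O²⁺ [He]2s²2p².
Tabulated IE_3 (kJ/mol): Al 2745, P 2914, O 5300.
So the third ionization energies run Al < P < O.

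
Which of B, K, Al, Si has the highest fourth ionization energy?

IE_4 is the cost of taking one more electron from the +3 cation: B³⁺ is the bare [He] core; K³⁺ is already 2 electrons into the core; Al³⁺ is the bare [Ne] core; Si³⁺ still has 1 valence electron.
Breaking into a closed-shell core is much more expensive than removing a leftover valence electron — K, Al and B have the largest IE_4 here.
Tabulated IE_4 (kJ/mol): B 25026, K 5877, Al 11577, Si 4356.
So the fourth ionization energies run Si < K < Al < B.

B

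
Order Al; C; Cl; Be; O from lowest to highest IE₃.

Al < Cl < C < O < Be

After 2 electrons have been removed, what remains? Al²⁺ still has 1 valence electron; C²⁺ still has 2 valence electrons; Cl²⁺ still has 5 valence electrons; Be²⁺ is the bare [He] core; O²⁺ still has 4 valence electrons.
Core electrons are held far more tightly than valence electrons, so Be tops the IE_3 order.
Valence configurations: Al²⁺ [Ne]3s¹, C²⁺ [He]2s², Cl²⁺ [Ne]3s²3p³, O²⁺ [He]2s²2p².
Approximate IE_3 values (kJ/mol): Al 2745, C 4620, Cl 3822, Be 14849, O 5300.
Hence IE_3: Al < Cl < C < O < Be.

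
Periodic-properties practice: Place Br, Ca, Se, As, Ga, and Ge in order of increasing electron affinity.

Ca < Ga < As < Ge < Se < Br

Electron affinity generally becomes more exothermic across a period toward the halogens and less exothermic down a group.
All lie in period 4; the across-period trend (electron affinity increases left to right) applies, with the exception below.
Note the exception: Ge has a higher electron affinity than As, contrary to the simple trend — adding an electron to As's half-filled 4p³ is unfavourable, so Ge (4p²) has the more exothermic EA.
Tabulated electron affinity (kJ/mol): Ca 2, Ga 29, Ge 119, As 78, Se 195, Br 325.
So from lowest to highest: Ca < Ga < As < Ge < Se < Br.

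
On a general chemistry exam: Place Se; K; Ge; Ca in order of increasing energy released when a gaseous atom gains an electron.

Ca, K, Ge, Se

Electron affinity generally becomes more exothermic across a period toward the halogens and less exothermic down a group.
All lie in period 4; the across-period trend (electron affinity increases left to right) applies, with the exception below.
Note the exception: K has a higher electron affinity than Ca, contrary to the simple trend — adding an electron to Ca (ns²) has to open a new, higher-energy np subshell, which is unfavourable.
For reference (kJ/mol): K 48, Ca 2, Ge 119, Se 195.
So from lowest to highest: Ca < K < Ge < Se.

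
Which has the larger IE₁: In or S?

S

S is in period 3, group 16; In is in period 5, group 13.
First ionization energy rises across a period (greater Z_eff holds electrons more tightly) and falls down a group (valence electrons are farther from the nucleus).
Here both period and group differ, so the two effects have to be weighed against each other.
S > In: relative to In, both the across-period and down-group shifts push S's first ionization energy up.
Approximate values (kJ/mol): S 1000, In 558.
So S has the larger IE₁ (S > In).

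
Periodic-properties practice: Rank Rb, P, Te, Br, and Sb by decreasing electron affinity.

Atoms with high Z_eff and room in the valence shell (especially the halogens) have the most exothermic electron affinities.
Here both period and group differ, so the two effects have to be weighed against each other.
P > Rb: both effects reinforce here, so P is clearly the higher of the two.
Sb > P: this pair runs against the simple trend — see the exception note.
Te > Sb: both are in period 5; the period trend gives Te the larger value.
Br > Te: both effects reinforce here, so Br is clearly the higher of the two.
Note the exception: Sb has a higher electron affinity than P, contrary to the simple trend — both are half-filled np³, but the pairing/repulsion penalty for the added electron shrinks as the p orbitals become larger and more diffuse down the group, and for Sb that outweighs the weaker nuclear attraction.
Tabulated electron affinity (kJ/mol): P 72, Br 325, Rb 47, Sb 103, Te 190.
So from highest to lowest: Br > Te > Sb > P > Rb.

Br > Te > Sb > P > Rb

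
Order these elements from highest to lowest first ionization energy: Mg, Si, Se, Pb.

Se > Si > Mg > Pb

Mg is in period 3, group 2; Si is in period 3, group 14; Se is in period 4, group 16; Pb is in period 6, group 14.
Across a period the outer electron is held more tightly (higher IE₁); down a group it sits in a higher shell, more shielded, and comes off more easily.
Neither a single period nor a single group — weigh both effects.
Mg > Pb: period and group pull opposite ways; the down-group shift dominates (738 vs 716 kJ/mol).
Si > Mg: Si lies to the right of Mg in period 3, so the across-period effect alone puts Si higher.
Se > Si: period and group pull opposite ways; the across-period shift dominates (941 vs 786 kJ/mol).
For reference (kJ/mol): Mg 738, Si 786, Se 941, Pb 716.
So from highest to lowest: Se > Si > Mg > Pb.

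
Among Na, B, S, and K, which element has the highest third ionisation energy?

Na

IE_3 is the cost of taking one more electron from the +2 cation: Na²⁺ is already 1 electron into the core; B²⁺ still has 1 valence electron; S²⁺ still has 4 valence electrons; K²⁺ is already 1 electron into the core.
Pulling an electron out of a noble-gas core costs far more than removing a remaining valence electron, so K and Na sit at the high end of IE_3.
Valence configurations: B²⁺ [He]2s¹, S²⁺ [Ne]3s²3p².
Approximate IE_3 values (kJ/mol): Na 6910, B 3660, S 3357, K 4420.
Overall IE_3 order: S < B < K < Na.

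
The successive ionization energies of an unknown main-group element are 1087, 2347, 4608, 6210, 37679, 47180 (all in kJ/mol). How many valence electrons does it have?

Look for the largest jump between consecutive ionization energies: IE5/IE4 ≈ 6.1, far larger than any earlier ratio.
That jump marks the point where a core electron is being removed. So the atom has 4 valence electrons.

4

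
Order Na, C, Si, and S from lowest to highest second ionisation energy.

Si < S < C < Na

Consider each +1 ion: Na⁺ is the bare [Ne] core; C⁺ still has 3 valence electrons; Si⁺ still has 3 valence electrons; S⁺ still has 5 valence electrons.
Breaking into a closed-shell core is much more expensive than removing a leftover valence electron — Na has the largest IE_2 here.
Valence configurations: C⁺ [He]2s²2p¹, Si⁺ [Ne]3s²3p¹, S⁺ [Ne]3s²3p³.
Approximate IE_2 values (kJ/mol): Na 4562, C 2353, Si 1577, S 2252.
So the second ionization energies run Si < S < C < Na.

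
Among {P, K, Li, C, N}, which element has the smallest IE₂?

P

IE_2 is the cost of taking one more electron from the +1 cation: P⁺ still has 4 valence electrons; K⁺ is the bare [Ar] core; Li⁺ is the bare [He] core; C⁺ still has 3 valence electrons; N⁺ still has 4 valence electrons.
Pulling an electron out of a noble-gas core costs far more than removing a remaining valence electron, so K and Li sit at the high end of IE_2.
Valence configurations: P⁺ [Ne]3s²3p², C⁺ [He]2s²2p¹, N⁺ [He]2s²2p².
The numbers (kJ/mol): P 1907, K 3052, Li 7298, C 2353, N 2856.
So the second ionization energies run P < C < N < K < Li.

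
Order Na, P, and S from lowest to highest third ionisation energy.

IE_3 is the cost of taking one more electron from the +2 cation: Na²⁺ is already 1 electron into the core; P²⁺ still has 3 valence electrons; S²⁺ still has 4 valence electrons.
Pulling an electron out of a noble-gas core costs far more than removing a remaining valence electron, so Na sits at the high end of IE_3.
Valence configurations: P²⁺ [Ne]3s²3p¹, S²⁺ [Ne]3s²3p².
Approximate IE_3 values (kJ/mol): Na 6910, P 2914, S 3357.
Putting it together, IE_3: P < S < Na.

P < S < Na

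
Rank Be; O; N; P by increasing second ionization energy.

The second ionization energy removes an electron from the +1 ion. For each element: Be⁺ still has 1 valence electron; O⁺ still has 5 valence electrons; N⁺ still has 4 valence electrons; P⁺ still has 4 valence electrons.
All are still removing valence electrons, so compare the +1 ions as you would atoms: IE_2 generally rises across a period (higher Z_eff) and falls down a group (larger shell), subject to the usual subshell exceptions.
Valence configurations: Be⁺ [He]2s¹, O⁺ [He]2s²2p³, N⁺ [He]2s²2p², P⁺ [Ne]3s²3p².
The numbers (kJ/mol): Be 1757, O 3388, N 2856, P 1907.
Hence IE_2: Be < P < N < O.

Be, P, N, O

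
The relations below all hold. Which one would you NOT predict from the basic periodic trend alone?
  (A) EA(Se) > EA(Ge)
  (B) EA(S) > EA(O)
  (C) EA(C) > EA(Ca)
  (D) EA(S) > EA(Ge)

The general trend: electron affinity increases across a period and decreases down a group.
(A) Se (period 4, group 16) vs Ge (period 4, group 14): the stated order agrees with the simple trend.
(B) S (period 3, group 16) vs O (period 2, group 16): the stated order contradicts the simple trend.
(C) C (period 2, group 14) vs Ca (period 4, group 2): the stated order agrees with the simple trend.
(D) S (period 3, group 16) vs Ge (period 4, group 14): the stated order agrees with the simple trend.
The exception is (B): the compact 2p subshell of O repels the added electron more than S's larger 3p does.

(B)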